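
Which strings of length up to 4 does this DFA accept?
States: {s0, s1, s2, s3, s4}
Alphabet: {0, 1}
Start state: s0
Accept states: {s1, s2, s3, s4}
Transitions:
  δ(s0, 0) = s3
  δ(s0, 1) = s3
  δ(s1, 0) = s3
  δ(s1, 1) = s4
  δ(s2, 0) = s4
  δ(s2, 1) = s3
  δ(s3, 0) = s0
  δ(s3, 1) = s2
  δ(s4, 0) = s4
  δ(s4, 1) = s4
0, 1, 01, 11, 000, 001, 010, 011, 100, 101, 110, 111, 0001, 0011, 0100, 0101, 0111, 1001, 1011, 1100, 1101, 1111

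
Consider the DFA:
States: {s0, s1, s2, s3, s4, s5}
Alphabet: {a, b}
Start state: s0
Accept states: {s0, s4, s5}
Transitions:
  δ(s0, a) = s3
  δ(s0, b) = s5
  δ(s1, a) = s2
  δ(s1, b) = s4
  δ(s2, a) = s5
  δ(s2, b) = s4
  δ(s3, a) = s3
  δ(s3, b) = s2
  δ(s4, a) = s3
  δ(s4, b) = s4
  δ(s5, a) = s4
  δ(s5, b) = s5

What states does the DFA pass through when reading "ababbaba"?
read 'a': s0 → s3
  read 'b': s3 → s2
  read 'a': s2 → s5
  read 'b': s5 → s5
  read 'b': s5 → s5
  read 'a': s5 → s4
  read 'b': s4 → s4
  read 'a': s4 → s3
s0 -> s3 -> s2 -> s5 -> s5 -> s5 -> s4 -> s4 -> s3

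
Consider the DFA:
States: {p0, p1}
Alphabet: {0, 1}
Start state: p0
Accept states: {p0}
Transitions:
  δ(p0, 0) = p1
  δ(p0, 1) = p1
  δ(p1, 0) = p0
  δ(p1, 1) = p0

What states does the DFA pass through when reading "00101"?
read '0': p0 → p1
  read '0': p1 → p0
  read '1': p0 → p1
  read '0': p1 → p0
  read '1': p0 → p1
p0 -> p1 -> p0 -> p1 -> p0 -> p1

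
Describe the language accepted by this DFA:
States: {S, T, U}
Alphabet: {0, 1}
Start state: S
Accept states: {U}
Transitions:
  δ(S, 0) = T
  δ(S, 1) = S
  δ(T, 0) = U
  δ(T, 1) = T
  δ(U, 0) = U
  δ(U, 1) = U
Testing a few strings:
  '001' → accept
  '100' → accept
  '0110' → accept
  '11' → reject
State roles: S=zero 0's seen; T=one 0 seen; U=≥ two 0's seen
All binary strings containing at least two 0's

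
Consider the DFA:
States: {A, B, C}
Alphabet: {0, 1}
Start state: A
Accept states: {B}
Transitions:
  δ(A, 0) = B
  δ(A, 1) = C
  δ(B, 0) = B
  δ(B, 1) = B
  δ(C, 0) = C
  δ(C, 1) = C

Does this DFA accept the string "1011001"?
Processing string "1011001":
  A --1--> C
  C --0--> C
  C --1--> C
  C --1--> C
  C --0--> C
  C --0--> C
  C --1--> C
Final state: C
Accept states: {B}
No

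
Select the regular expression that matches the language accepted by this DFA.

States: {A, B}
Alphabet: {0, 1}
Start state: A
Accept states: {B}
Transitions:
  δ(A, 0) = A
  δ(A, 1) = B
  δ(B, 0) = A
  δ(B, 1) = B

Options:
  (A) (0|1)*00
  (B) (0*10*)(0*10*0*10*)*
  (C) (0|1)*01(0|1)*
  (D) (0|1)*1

Check each option against the DFA on short strings; one disagreement eliminates an option:
  (A) (0|1)*00: on '1' the DFA goes A → B and accepts (B ∈ Accept), but the regex does not match it → eliminate
  (B) (0*10*)(0*10*0*10*)*: on '10' the DFA goes A → B → A and rejects (A ∉ Accept), but the regex matches it → eliminate
  (C) (0|1)*01(0|1)*: on '1' the DFA goes A → B and accepts (B ∈ Accept), but the regex does not match it → eliminate
  (D) (0|1)*1: agrees with the DFA on every string of length ≤ 6
Only (D) is consistent with the DFA.
(D) (0|1)*1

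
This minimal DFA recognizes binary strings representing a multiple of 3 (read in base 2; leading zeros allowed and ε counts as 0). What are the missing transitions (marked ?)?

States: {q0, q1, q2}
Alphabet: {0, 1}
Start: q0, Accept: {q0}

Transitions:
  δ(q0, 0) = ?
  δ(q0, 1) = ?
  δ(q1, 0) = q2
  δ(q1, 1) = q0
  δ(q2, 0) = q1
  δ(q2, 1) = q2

From the language and accept set, identify what each state tracks — q0: value ≡ 0 (mod 3); q1: value ≡ 1 (mod 3); q2: value ≡ 2 (mod 3).
Each missing δ(q, a) is the state matching the new tracked value after reading a.
δ(q0, 0) = q0; δ(q0, 1) = q1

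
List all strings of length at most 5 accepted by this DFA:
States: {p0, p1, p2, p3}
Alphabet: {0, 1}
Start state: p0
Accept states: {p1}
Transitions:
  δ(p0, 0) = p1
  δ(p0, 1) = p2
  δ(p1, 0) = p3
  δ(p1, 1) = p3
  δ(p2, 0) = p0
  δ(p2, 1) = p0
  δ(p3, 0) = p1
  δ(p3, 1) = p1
0, 000, 001, 010, 011, 100, 110, 00000, 00001, 00010, 00011, 00100, 00101, 00110, 00111, 01000, 01001, 01010, 01011, 01100, 01101, 01110, 01111, 10000, 10001, 10010, 10011, 10100, 10110, 11000, 11001, 11010, 11011, 11100, 11110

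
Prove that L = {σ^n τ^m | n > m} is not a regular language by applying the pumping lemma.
Assume L is regular with pumping length p. Idea: pumping down the σ-block drops the σ-count to at most the τ-count.
Choose s = σ^(p+1) τ^p ∈ L (|s| = 2p+1 ≥ p). By the pumping lemma, s = xyz with |xy| ≤ p, |y| > 0, so y = σ^k with k ≥ 1. Take i = 0: xz = σ^(p+1−k) τ^p. Since k ≥ 1, p+1−k ≤ p, so the number of σ's is no longer strictly greater than the number of τ's, hence xz ∉ L.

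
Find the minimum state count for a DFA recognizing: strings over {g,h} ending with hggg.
By Myhill–Nerode, count the distinguishable equivalence classes: 5 classes — one per longest suffix of the input that is a prefix of 'hggg' (lengths 0 through 4); only the length-4 class is accepting.
5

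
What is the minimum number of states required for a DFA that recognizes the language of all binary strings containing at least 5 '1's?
By Myhill–Nerode, count the distinguishable equivalence classes: 6 classes — having seen 0, 1, …, 4, or ≥5 copies of '1'; any two classes i < j (j ≤ 5) are distinguished by the string 1^(5−j), which takes class j to 5 copies (accepted) but leaves class i below 5 (rejected).
6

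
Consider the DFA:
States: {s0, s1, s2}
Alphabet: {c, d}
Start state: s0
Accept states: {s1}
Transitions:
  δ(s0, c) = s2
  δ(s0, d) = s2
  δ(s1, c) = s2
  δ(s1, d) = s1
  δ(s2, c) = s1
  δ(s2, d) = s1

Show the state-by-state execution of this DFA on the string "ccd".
read 'c': s0 → s2
  read 'c': s2 → s1
  read 'd': s1 → s1
s0 -> s2 -> s1 -> s1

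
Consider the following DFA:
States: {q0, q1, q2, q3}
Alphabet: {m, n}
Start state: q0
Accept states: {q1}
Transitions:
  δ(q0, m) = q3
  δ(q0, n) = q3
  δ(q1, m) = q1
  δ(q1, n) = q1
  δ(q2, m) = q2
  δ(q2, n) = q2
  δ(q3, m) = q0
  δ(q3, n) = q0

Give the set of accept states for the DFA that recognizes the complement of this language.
Complement accept states = All states \ Original accept states
= {q0, q1, q2, q3} \ {q1}
{q0, q2, q3}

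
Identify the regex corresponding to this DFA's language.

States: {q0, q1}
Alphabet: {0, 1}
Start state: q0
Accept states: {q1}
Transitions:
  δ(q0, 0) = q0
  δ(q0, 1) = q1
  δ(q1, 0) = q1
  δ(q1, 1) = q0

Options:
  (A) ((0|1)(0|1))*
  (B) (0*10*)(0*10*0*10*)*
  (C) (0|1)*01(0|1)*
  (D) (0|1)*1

Check each option against the DFA on short strings; one disagreement eliminates an option:
  (A) ((0|1)(0|1))*: on ε the DFA stays in q0 and rejects (q0 ∉ Accept), but the regex matches it → eliminate
  (B) (0*10*)(0*10*0*10*)*: agrees with the DFA on every string of length ≤ 6
  (C) (0|1)*01(0|1)*: on '1' the DFA goes q0 → q1 and accepts (q1 ∈ Accept), but the regex does not match it → eliminate
  (D) (0|1)*1: on '10' the DFA goes q0 → q1 → q1 and accepts (q1 ∈ Accept), but the regex does not match it → eliminate
Only (B) is consistent with the DFA.
(B) (0*10*)(0*10*0*10*)*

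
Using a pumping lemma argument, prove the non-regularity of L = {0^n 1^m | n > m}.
Assume L is regular with pumping length p. Idea: pumping down the 0-block drops the 0-count to at most the 1-count.
Choose s = 0^(p+1) 1^p ∈ L (|s| = 2p+1 ≥ p). By the pumping lemma, s = xyz with |xy| ≤ p, |y| > 0, so y = 0^k with k ≥ 1. Take i = 0: xz = 0^(p+1−k) 1^p. Since k ≥ 1, p+1−k ≤ p, so the number of 0's is no longer strictly greater than the number of 1's, hence xz ∉ L.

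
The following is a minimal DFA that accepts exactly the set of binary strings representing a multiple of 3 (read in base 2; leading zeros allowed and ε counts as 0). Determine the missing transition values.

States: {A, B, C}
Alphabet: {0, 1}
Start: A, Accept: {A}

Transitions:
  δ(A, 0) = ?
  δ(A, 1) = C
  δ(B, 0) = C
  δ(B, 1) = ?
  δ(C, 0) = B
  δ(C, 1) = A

From the language and accept set, identify what each state tracks — A: value ≡ 0 (mod 3); B: value ≡ 2 (mod 3); C: value ≡ 1 (mod 3).
Each missing δ(q, a) is the state matching the new tracked value after reading a.
δ(A, 0) = A; δ(B, 1) = B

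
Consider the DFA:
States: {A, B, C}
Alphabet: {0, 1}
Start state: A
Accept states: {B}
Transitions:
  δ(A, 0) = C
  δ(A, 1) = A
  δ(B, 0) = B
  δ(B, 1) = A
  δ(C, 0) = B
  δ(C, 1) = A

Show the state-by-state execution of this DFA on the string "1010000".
read '1': A → A
  read '0': A → C
  read '1': C → A
  read '0': A → C
  read '0': C → B
  read '0': B → B
  read '0': B → B
A -> A -> C -> A -> C -> B -> B -> B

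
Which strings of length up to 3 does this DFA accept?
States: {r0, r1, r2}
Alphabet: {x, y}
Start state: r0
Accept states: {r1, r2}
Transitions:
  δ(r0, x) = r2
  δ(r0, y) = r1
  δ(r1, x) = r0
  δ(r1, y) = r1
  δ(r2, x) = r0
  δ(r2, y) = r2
x, y, xy, yy, xxx, xxy, xyy, yxx, yxy, yyy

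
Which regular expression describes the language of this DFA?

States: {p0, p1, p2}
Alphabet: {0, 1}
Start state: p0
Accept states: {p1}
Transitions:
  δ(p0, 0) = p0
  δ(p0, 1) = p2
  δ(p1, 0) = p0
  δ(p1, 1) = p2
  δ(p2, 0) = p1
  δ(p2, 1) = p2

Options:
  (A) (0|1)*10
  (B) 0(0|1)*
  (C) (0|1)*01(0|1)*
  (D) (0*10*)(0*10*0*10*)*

Check each option against the DFA on short strings; one disagreement eliminates an option:
  (A) (0|1)*10: agrees with the DFA on every string of length ≤ 6
  (B) 0(0|1)*: on '0' the DFA goes p0 → p0 and rejects (p0 ∉ Accept), but the regex matches it → eliminate
  (C) (0|1)*01(0|1)*: on '01' the DFA goes p0 → p0 → p2 and rejects (p2 ∉ Accept), but the regex matches it → eliminate
  (D) (0*10*)(0*10*0*10*)*: on '1' the DFA goes p0 → p2 and rejects (p2 ∉ Accept), but the regex matches it → eliminate
Only (A) is consistent with the DFA.
(A) (0|1)*10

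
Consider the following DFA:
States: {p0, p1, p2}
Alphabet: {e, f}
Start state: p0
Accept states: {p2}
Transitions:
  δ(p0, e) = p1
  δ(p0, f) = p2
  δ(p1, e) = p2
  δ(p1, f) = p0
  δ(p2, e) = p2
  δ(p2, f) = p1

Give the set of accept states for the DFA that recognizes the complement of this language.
Complement accept states = All states \ Original accept states
= {p0, p1, p2} \ {p2}
{p0, p1}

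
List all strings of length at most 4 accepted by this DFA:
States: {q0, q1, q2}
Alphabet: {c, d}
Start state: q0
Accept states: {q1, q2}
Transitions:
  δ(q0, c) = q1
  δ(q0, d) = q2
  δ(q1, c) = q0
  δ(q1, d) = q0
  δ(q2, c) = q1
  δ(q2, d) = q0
c, d, dc, ccc, ccd, cdc, cdd, ddc, ddd, ccdc, cddc, dccc, dccd, dcdc, dcdd, dddc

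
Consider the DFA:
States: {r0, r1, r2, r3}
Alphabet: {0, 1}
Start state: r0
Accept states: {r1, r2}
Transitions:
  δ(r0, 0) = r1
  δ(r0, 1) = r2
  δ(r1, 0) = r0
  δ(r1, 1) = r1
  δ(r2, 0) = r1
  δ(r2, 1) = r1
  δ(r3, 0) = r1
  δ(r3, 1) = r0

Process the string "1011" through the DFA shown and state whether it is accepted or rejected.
Processing string "1011":
  r0 --1--> r2
  r2 --0--> r1
  r1 --1--> r1
  r1 --1--> r1
Final state: r1
Accept states: {r1, r2}
Yes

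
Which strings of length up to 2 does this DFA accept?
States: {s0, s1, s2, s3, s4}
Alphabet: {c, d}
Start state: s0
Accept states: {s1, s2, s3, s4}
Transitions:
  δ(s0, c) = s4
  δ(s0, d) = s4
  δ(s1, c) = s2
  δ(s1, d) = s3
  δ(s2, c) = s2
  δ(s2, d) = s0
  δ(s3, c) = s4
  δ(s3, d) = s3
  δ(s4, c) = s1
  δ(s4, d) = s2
c, d, cc, cd, dc, dd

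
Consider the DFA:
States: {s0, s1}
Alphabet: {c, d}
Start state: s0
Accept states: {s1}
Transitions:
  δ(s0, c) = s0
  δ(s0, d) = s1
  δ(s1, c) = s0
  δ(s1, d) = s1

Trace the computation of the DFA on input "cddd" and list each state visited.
read 'c': s0 → s0
  read 'd': s0 → s1
  read 'd': s1 → s1
  read 'd': s1 → s1
s0 -> s0 -> s1 -> s1 -> s1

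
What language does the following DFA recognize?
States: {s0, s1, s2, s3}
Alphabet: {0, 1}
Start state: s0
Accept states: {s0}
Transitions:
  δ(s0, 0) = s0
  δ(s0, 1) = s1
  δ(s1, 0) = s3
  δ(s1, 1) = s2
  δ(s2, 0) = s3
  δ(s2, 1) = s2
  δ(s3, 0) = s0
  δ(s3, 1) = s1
Testing a few strings:
  '00' → accept
  '1' → reject
  '0' → accept
  '000' → accept
State roles: s0=value ≡ 0 (mod 4); s1=value ≡ 1 (mod 4); s2=value ≡ 3 (mod 4); s3=value ≡ 2 (mod 4)
All binary strings representing a multiple of 4 (read in base 2; leading zeros allowed and ε counts as 0)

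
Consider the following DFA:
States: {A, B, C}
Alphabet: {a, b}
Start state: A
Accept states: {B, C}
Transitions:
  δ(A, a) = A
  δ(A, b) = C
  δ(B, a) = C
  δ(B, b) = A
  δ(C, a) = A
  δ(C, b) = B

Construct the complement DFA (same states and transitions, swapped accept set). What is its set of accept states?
Complement accept states = All states \ Original accept states
= {A, B, C} \ {B, C}
{A}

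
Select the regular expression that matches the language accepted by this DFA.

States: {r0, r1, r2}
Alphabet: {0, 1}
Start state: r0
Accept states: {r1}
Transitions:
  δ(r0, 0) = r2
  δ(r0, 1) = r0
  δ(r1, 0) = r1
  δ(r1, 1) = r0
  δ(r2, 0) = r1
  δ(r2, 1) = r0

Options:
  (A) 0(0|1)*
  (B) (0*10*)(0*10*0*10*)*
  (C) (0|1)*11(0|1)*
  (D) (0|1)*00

Check each option against the DFA on short strings; one disagreement eliminates an option:
  (A) 0(0|1)*: on '0' the DFA goes r0 → r2 and rejects (r2 ∉ Accept), but the regex matches it → eliminate
  (B) (0*10*)(0*10*0*10*)*: on '1' the DFA goes r0 → r0 and rejects (r0 ∉ Accept), but the regex matches it → eliminate
  (C) (0|1)*11(0|1)*: on '00' the DFA goes r0 → r2 → r1 and accepts (r1 ∈ Accept), but the regex does not match it → eliminate
  (D) (0|1)*00: agrees with the DFA on every string of length ≤ 6
Only (D) is consistent with the DFA.
(D) (0|1)*00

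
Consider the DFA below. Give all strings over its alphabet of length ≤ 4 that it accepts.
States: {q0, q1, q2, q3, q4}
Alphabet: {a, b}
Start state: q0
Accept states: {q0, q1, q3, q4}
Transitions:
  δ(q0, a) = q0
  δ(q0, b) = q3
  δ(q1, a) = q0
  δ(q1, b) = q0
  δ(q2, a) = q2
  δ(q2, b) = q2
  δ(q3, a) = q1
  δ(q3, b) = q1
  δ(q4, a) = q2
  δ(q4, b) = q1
ε, a, b, aa, ab, ba, bb, aaa, aab, aba, abb, baa, bab, bba, bbb, aaaa, aaab, aaba, aabb, abaa, abab, abba, abbb, baaa, baab, baba, babb, bbaa, bbab, bbba, bbbb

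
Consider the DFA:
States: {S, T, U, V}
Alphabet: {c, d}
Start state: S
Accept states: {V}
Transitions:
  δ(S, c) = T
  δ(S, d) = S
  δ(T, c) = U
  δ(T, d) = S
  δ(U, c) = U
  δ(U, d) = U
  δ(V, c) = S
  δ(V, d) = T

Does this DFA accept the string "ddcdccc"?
Processing string "ddcdccc":
  S --d--> S
  S --d--> S
  S --c--> T
  T --d--> S
  S --c--> T
  T --c--> U
  U --c--> U
Final state: U
Accept states: {V}
No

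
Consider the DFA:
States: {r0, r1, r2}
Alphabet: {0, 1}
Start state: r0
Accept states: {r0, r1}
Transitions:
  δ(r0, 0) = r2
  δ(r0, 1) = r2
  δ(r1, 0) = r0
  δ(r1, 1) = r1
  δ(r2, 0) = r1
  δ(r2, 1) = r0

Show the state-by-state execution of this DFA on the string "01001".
read '0': r0 → r2
  read '1': r2 → r0
  read '0': r0 → r2
  read '0': r2 → r1
  read '1': r1 → r1
r0 -> r2 -> r0 -> r2 -> r1 -> r1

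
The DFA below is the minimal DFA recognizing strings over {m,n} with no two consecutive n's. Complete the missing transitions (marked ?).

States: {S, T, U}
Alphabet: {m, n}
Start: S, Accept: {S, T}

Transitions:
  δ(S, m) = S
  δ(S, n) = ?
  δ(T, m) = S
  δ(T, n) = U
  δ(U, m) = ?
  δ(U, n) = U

From the language and accept set, identify what each state tracks — S: last symbol not n (ok); T: last symbol n (ok); U: saw nn (dead).
Each missing δ(q, a) is the state matching the new tracked value after reading a.
δ(S, n) = T; δ(U, m) = U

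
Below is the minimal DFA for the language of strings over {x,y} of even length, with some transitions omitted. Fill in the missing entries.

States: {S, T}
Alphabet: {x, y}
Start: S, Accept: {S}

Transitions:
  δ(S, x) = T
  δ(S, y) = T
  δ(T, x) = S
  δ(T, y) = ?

From the language and accept set, identify what each state tracks — S: even length so far; T: odd length so far.
Each missing δ(q, a) is the state matching the new tracked value after reading a.
δ(T, y) = S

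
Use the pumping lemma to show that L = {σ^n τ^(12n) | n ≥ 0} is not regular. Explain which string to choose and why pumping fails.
Assume L is regular with pumping length p. Idea: pumping the σ-block breaks the 1:12 ratio.
Choose s = σ^p τ^(12p) (length 13p ≥ p). By the pumping lemma, s = xyz with |xy| ≤ p, |y| > 0, so y = σ^k with k ≥ 1. Then xy²z = σ^(p+k) τ^(12p). For this to be in L we would need 12p = 12(p+k), i.e. 12k = 0, contradicting k ≥ 1. So xy²z ∉ L.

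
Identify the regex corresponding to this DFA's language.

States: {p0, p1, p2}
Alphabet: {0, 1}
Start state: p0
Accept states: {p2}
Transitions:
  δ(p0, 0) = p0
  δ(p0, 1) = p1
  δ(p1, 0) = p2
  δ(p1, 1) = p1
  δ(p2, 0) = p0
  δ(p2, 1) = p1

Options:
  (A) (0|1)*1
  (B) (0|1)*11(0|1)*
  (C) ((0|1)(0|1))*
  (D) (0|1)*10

Check each option against the DFA on short strings; one disagreement eliminates an option:
  (A) (0|1)*1: on '1' the DFA goes p0 → p1 and rejects (p1 ∉ Accept), but the regex matches it → eliminate
  (B) (0|1)*11(0|1)*: on '10' the DFA goes p0 → p1 → p2 and accepts (p2 ∈ Accept), but the regex does not match it → eliminate
  (C) ((0|1)(0|1))*: on ε the DFA stays in p0 and rejects (p0 ∉ Accept), but the regex matches it → eliminate
  (D) (0|1)*10: agrees with the DFA on every string of length ≤ 6
Only (D) is consistent with the DFA.
(D) (0|1)*10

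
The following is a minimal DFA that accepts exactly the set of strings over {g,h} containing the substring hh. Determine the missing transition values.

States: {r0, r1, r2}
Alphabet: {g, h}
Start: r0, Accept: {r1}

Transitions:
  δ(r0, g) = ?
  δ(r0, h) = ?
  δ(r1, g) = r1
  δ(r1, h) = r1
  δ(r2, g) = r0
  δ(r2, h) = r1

From the language and accept set, identify what each state tracks — r0: no progress toward hh; r1: substring hh seen; r2: one trailing h.
Each missing δ(q, a) is the state matching the new tracked value after reading a.
δ(r0, g) = r0; δ(r0, h) = r2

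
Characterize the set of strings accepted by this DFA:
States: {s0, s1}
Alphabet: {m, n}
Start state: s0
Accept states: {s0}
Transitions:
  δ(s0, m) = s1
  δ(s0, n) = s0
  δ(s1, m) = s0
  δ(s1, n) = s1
Testing a few strings:
  'm' → reject
  'mm' → accept
  'nmm' → accept
  'mn' → reject
State roles: s0=even number of m's so far; s1=odd number of m's so far
All strings over {m,n} with an even number of m's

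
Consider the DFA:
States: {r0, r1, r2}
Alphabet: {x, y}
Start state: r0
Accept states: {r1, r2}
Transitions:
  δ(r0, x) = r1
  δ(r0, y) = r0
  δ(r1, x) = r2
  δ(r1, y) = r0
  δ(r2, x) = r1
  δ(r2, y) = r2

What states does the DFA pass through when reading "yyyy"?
read 'y': r0 → r0
  read 'y': r0 → r0
  read 'y': r0 → r0
  read 'y': r0 → r0
r0 -> r0 -> r0 -> r0 -> r0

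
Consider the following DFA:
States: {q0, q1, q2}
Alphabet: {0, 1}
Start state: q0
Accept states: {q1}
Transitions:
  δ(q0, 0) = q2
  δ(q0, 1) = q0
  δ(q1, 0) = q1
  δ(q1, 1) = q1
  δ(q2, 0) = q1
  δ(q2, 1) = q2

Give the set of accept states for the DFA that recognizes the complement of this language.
Complement accept states = All states \ Original accept states
= {q0, q1, q2} \ {q1}
{q0, q2}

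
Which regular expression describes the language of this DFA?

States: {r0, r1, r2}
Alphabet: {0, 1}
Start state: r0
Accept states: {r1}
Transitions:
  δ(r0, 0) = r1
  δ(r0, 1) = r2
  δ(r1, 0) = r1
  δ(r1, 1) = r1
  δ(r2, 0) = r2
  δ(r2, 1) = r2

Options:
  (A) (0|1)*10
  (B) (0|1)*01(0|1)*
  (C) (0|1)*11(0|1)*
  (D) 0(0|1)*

Check each option against the DFA on short strings; one disagreement eliminates an option:
  (A) (0|1)*10: on '0' the DFA goes r0 → r1 and accepts (r1 ∈ Accept), but the regex does not match it → eliminate
  (B) (0|1)*01(0|1)*: on '0' the DFA goes r0 → r1 and accepts (r1 ∈ Accept), but the regex does not match it → eliminate
  (C) (0|1)*11(0|1)*: on '0' the DFA goes r0 → r1 and accepts (r1 ∈ Accept), but the regex does not match it → eliminate
  (D) 0(0|1)*: agrees with the DFA on every string of length ≤ 6
Only (D) is consistent with the DFA.
(D) 0(0|1)*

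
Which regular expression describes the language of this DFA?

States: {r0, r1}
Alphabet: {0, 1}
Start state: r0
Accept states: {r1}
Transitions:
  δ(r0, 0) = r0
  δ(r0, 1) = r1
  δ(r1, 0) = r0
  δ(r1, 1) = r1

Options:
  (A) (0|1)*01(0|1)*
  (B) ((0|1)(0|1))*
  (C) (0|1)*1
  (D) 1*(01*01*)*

Check each option against the DFA on short strings; one disagreement eliminates an option:
  (A) (0|1)*01(0|1)*: on '1' the DFA goes r0 → r1 and accepts (r1 ∈ Accept), but the regex does not match it → eliminate
  (B) ((0|1)(0|1))*: on ε the DFA stays in r0 and rejects (r0 ∉ Accept), but the regex matches it → eliminate
  (C) (0|1)*1: agrees with the DFA on every string of length ≤ 6
  (D) 1*(01*01*)*: on ε the DFA stays in r0 and rejects (r0 ∉ Accept), but the regex matches it → eliminate
Only (C) is consistent with the DFA.
(C) (0|1)*1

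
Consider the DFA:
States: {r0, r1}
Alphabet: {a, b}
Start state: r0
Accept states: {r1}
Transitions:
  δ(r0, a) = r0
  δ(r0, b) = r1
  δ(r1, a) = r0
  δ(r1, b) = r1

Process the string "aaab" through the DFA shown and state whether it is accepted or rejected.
Processing string "aaab":
  r0 --a--> r0
  r0 --a--> r0
  r0 --a--> r0
  r0 --b--> r1
Final state: r1
Accept states: {r1}
Yes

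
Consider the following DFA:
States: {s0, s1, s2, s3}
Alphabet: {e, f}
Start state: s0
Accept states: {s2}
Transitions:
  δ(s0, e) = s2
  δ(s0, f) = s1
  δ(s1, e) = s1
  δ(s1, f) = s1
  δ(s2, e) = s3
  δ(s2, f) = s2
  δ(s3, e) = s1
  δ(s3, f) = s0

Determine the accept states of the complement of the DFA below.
Complement accept states = All states \ Original accept states
= {s0, s1, s2, s3} \ {s2}
{s0, s1, s3}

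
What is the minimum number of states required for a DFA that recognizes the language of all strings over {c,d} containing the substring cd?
By Myhill–Nerode, count the distinguishable equivalence classes: three classes — no c yet / c seen but no cd / cd seen.
3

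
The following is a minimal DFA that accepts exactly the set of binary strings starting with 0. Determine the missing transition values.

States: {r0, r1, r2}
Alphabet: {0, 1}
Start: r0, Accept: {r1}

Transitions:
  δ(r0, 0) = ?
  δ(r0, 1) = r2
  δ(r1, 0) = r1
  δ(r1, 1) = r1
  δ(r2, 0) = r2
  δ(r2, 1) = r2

From the language and accept set, identify what each state tracks — r0: no input read; r1: started with 0; r2: started with 1 (dead).
Each missing δ(q, a) is the state matching the new tracked value after reading a.
δ(r0, 0) = r1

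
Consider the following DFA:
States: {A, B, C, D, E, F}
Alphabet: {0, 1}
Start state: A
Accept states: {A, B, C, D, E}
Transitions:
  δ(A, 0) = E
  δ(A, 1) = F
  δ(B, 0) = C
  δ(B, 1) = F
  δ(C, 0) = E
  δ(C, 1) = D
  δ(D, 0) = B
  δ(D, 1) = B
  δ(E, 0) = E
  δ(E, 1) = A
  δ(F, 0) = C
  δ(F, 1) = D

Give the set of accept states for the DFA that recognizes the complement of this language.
Complement accept states = All states \ Original accept states
= {A, B, C, D, E, F} \ {A, B, C, D, E}
{F}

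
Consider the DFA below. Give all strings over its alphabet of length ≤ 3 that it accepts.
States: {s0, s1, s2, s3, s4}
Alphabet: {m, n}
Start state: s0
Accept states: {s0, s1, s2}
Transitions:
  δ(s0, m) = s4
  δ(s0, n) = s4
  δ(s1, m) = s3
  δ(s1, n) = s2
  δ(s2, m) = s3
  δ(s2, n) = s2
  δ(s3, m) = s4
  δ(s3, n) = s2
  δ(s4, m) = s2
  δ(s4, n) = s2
ε, mm, mn, nm, nn, mmn, mnn, nmn, nnn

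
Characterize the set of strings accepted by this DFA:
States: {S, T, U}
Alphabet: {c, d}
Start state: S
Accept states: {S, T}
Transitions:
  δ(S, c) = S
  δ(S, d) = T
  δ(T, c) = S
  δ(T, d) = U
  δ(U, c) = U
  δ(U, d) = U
Testing a few strings:
  'ccdd' → reject
  'dd' → reject
  'dc' → accept
  'cdd' → reject
State roles: S=last symbol not d (ok); T=last symbol d (ok); U=saw dd (dead)
All strings over {c,d} with no two consecutive d's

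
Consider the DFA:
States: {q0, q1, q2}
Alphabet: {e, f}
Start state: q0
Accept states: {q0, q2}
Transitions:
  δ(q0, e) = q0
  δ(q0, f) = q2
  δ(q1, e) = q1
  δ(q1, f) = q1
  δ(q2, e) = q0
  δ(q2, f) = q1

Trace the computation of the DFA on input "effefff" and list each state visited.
read 'e': q0 → q0
  read 'f': q0 → q2
  read 'f': q2 → q1
  read 'e': q1 → q1
  read 'f': q1 → q1
  read 'f': q1 → q1
  read 'f': q1 → q1
q0 -> q0 -> q2 -> q1 -> q1 -> q1 -> q1 -> q1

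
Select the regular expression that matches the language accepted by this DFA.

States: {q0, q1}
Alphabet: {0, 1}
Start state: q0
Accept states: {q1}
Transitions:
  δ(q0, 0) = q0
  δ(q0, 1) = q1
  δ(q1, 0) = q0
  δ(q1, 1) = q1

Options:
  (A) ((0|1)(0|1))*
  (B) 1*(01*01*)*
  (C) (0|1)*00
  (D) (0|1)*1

Check each option against the DFA on short strings; one disagreement eliminates an option:
  (A) ((0|1)(0|1))*: on ε the DFA stays in q0 and rejects (q0 ∉ Accept), but the regex matches it → eliminate
  (B) 1*(01*01*)*: on ε the DFA stays in q0 and rejects (q0 ∉ Accept), but the regex matches it → eliminate
  (C) (0|1)*00: on '1' the DFA goes q0 → q1 and accepts (q1 ∈ Accept), but the regex does not match it → eliminate
  (D) (0|1)*1: agrees with the DFA on every string of length ≤ 6
Only (D) is consistent with the DFA.
(D) (0|1)*1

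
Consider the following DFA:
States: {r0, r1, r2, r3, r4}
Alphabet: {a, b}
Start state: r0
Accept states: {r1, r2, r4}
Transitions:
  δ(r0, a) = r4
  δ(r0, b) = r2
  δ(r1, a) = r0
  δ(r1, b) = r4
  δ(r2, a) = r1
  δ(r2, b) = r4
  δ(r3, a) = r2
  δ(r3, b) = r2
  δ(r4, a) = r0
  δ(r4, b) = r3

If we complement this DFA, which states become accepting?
Complement accept states = All states \ Original accept states
= {r0, r1, r2, r3, r4} \ {r1, r2, r4}
{r0, r3}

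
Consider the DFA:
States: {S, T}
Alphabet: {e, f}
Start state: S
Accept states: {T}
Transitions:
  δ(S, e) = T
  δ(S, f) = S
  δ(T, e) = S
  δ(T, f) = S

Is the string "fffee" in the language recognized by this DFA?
Processing string "fffee":
  S --f--> S
  S --f--> S
  S --f--> S
  S --e--> T
  T --e--> S
Final state: S
Accept states: {T}
No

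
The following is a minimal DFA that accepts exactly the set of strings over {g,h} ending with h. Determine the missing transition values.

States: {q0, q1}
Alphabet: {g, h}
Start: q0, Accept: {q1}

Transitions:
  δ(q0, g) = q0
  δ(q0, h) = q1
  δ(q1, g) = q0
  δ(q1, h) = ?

From the language and accept set, identify what each state tracks — q0: last symbol not h; q1: last symbol is h.
Each missing δ(q, a) is the state matching the new tracked value after reading a.
δ(q1, h) = q1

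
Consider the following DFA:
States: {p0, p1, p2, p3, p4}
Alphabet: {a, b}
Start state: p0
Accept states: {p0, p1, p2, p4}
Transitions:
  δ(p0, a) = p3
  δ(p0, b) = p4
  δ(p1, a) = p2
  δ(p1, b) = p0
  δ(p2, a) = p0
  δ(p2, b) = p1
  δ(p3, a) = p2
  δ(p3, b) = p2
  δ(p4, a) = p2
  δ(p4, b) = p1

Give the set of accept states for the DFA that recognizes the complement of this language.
Complement accept states = All states \ Original accept states
= {p0, p1, p2, p3, p4} \ {p0, p1, p2, p4}
{p3}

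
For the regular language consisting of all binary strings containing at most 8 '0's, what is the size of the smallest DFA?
By Myhill–Nerode, count the distinguishable equivalence classes: 10 classes — having seen 0, 1, …, 8, or >8 copies of '0'; counts 0 through 8 are accepting and >8 is dead.
10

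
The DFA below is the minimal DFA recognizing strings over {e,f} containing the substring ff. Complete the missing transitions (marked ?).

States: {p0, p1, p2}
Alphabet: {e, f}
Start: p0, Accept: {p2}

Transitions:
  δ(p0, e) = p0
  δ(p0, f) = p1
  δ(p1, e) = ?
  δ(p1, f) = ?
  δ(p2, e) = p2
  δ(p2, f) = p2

From the language and accept set, identify what each state tracks — p0: no progress toward ff; p1: one trailing f; p2: substring ff seen.
Each missing δ(q, a) is the state matching the new tracked value after reading a.
δ(p1, e) = p0; δ(p1, f) = p2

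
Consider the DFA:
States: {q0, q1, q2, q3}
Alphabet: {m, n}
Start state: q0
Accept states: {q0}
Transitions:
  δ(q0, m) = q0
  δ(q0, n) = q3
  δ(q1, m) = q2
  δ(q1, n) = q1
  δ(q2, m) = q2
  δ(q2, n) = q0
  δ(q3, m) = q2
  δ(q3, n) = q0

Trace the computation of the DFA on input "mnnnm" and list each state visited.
read 'm': q0 → q0
  read 'n': q0 → q3
  read 'n': q3 → q0
  read 'n': q0 → q3
  read 'm': q3 → q2
q0 -> q0 -> q3 -> q0 -> q3 -> q2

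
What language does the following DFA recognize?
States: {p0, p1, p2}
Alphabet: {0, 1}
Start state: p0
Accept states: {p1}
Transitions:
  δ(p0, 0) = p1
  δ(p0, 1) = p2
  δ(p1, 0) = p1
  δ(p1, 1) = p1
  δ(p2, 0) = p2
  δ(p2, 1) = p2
Testing a few strings:
  '1' → reject
  '0' → accept
  '001' → accept
  '11' → reject
State roles: p0=no input read; p1=started with 0; p2=started with 1 (dead)
All binary strings starting with 0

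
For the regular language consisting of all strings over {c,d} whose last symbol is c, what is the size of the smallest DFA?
By Myhill–Nerode, count the distinguishable equivalence classes: 2^1 = 2 classes — the DFA must remember the last 1 symbol read; every pair of distinct length-1 suffixes is distinguishable by some continuation.
2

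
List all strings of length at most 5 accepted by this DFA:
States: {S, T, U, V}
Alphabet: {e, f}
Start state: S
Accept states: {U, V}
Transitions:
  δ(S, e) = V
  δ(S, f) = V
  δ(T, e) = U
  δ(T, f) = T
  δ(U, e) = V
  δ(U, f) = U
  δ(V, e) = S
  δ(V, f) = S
e, f, eee, eef, efe, eff, fee, fef, ffe, fff, eeeee, eeeef, eeefe, eeeff, eefee, eefef, eeffe, eefff, efeee, efeef, efefe, efeff, effee, effef, efffe, effff, feeee, feeef, feefe, feeff, fefee, fefef, feffe, fefff, ffeee, ffeef, ffefe, ffeff, fffee, fffef, ffffe, fffff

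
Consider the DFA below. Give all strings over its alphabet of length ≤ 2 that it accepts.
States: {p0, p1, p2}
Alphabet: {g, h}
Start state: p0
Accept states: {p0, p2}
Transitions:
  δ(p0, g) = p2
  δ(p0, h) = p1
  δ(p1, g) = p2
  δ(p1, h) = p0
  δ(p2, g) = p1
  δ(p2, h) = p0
ε, g, gh, hg, hh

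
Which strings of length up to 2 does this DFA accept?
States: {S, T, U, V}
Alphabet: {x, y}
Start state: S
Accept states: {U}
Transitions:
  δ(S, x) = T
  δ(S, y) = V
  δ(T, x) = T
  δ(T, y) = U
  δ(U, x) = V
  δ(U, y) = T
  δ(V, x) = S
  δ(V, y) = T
xy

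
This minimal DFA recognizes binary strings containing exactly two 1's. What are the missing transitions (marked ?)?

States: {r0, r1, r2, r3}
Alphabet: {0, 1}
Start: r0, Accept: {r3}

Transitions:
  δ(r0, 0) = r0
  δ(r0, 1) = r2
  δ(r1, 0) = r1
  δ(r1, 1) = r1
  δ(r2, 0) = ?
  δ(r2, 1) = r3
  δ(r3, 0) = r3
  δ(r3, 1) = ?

From the language and accept set, identify what each state tracks — r0: zero 1's; r1: ≥ three 1's (dead); r2: one 1; r3: two 1's.
Each missing δ(q, a) is the state matching the new tracked value after reading a.
δ(r2, 0) = r2; δ(r3, 1) = r1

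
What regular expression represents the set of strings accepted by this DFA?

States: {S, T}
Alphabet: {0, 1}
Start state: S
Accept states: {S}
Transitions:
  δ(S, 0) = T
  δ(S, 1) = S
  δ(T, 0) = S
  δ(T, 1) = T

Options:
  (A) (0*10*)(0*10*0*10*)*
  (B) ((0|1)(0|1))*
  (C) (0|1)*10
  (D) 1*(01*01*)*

Check each option against the DFA on short strings; one disagreement eliminates an option:
  (A) (0*10*)(0*10*0*10*)*: on ε the DFA stays in S and accepts (S ∈ Accept), but the regex does not match it → eliminate
  (B) ((0|1)(0|1))*: on '1' the DFA goes S → S and accepts (S ∈ Accept), but the regex does not match it → eliminate
  (C) (0|1)*10: on ε the DFA stays in S and accepts (S ∈ Accept), but the regex does not match it → eliminate
  (D) 1*(01*01*)*: agrees with the DFA on every string of length ≤ 6
Only (D) is consistent with the DFA.
(D) 1*(01*01*)*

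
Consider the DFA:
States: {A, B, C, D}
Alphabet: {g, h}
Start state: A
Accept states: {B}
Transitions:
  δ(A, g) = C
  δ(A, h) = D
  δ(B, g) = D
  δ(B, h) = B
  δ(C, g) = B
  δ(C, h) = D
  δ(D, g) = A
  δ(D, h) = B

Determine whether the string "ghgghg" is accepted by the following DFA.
Processing string "ghgghg":
  A --g--> C
  C --h--> D
  D --g--> A
  A --g--> C
  C --h--> D
  D --g--> A
Final state: A
Accept states: {B}
No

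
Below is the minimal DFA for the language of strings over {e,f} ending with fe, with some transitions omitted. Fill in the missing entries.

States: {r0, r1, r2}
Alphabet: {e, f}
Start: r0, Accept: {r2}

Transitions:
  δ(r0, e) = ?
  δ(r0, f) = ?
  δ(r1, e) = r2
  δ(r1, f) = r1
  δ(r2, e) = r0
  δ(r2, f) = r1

From the language and accept set, identify what each state tracks — r0: no suffix match; r1: one trailing f; r2: suffix is fe.
Each missing δ(q, a) is the state matching the new tracked value after reading a.
δ(r0, e) = r0; δ(r0, f) = r1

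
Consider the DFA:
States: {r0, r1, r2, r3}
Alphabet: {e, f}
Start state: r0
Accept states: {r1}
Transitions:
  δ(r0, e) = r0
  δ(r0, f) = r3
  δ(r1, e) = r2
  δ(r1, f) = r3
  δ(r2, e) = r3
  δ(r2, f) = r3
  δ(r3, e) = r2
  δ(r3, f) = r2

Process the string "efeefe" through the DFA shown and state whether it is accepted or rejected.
Processing string "efeefe":
  r0 --e--> r0
  r0 --f--> r3
  r3 --e--> r2
  r2 --e--> r3
  r3 --f--> r2
  r2 --e--> r3
Final state: r3
Accept states: {r1}
No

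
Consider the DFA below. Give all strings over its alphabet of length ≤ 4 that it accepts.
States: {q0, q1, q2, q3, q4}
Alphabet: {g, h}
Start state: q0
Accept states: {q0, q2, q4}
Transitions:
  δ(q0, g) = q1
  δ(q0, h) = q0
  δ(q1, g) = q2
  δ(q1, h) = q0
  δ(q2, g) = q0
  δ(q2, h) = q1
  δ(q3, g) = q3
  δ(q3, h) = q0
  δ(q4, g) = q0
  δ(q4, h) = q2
ε, h, gg, gh, hh, ggg, ghh, hgg, hgh, hhh, gggh, gghg, gghh, ghgg, ghgh, ghhh, hggg, hghh, hhgg, hhgh, hhhh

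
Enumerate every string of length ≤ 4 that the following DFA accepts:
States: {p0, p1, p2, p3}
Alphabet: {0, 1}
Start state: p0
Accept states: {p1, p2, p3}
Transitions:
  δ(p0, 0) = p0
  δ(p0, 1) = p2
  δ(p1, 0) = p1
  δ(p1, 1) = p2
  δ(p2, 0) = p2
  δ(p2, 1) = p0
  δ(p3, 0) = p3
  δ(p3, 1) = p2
1, 01, 10, 001, 010, 100, 111, 0001, 0010, 0100, 0111, 1000, 1011, 1101, 1110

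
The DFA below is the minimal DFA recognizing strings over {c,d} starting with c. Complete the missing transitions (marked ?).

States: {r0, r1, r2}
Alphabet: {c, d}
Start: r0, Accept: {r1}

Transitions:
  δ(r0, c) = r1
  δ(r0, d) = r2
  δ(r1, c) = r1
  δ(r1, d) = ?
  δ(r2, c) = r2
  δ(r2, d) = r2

From the language and accept set, identify what each state tracks — r0: no input read; r1: started with c; r2: started with d (dead).
Each missing δ(q, a) is the state matching the new tracked value after reading a.
δ(r1, d) = r1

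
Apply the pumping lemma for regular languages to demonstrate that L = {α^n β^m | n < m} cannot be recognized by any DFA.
Assume L is regular with pumping length p. Idea: pumping up the α-block makes the α-count reach the β-count.
Choose s = α^p β^(p+1) ∈ L. By the pumping lemma, s = xyz with |xy| ≤ p, |y| > 0, so y = α^k with k ≥ 1. Then xy²z = α^(p+k) β^(p+1). Since p+k ≥ p+1, the number of α's is no longer strictly less than the number of β's, so xy²z ∉ L.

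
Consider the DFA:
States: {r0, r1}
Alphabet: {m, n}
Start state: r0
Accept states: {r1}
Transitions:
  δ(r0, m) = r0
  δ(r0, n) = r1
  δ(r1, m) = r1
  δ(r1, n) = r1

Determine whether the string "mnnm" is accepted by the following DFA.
Processing string "mnnm":
  r0 --m--> r0
  r0 --n--> r1
  r1 --n--> r1
  r1 --m--> r1
Final state: r1
Accept states: {r1}
Yes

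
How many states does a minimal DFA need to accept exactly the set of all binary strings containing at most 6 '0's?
By Myhill–Nerode, count the distinguishable equivalence classes: 8 classes — having seen 0, 1, …, 6, or >6 copies of '0'; counts 0 through 6 are accepting and >6 is dead.
8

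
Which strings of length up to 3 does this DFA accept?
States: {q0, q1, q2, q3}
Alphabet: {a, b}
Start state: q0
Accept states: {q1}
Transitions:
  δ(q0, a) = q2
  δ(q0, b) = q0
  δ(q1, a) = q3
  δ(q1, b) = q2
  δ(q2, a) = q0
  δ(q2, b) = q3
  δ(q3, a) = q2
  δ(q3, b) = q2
None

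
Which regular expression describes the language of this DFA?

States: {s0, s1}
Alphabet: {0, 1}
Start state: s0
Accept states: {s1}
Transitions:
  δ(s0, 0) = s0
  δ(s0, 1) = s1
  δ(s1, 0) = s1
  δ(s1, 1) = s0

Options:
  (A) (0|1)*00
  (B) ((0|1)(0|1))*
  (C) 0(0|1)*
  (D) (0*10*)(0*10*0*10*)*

Check each option against the DFA on short strings; one disagreement eliminates an option:
  (A) (0|1)*00: on '1' the DFA goes s0 → s1 and accepts (s1 ∈ Accept), but the regex does not match it → eliminate
  (B) ((0|1)(0|1))*: on ε the DFA stays in s0 and rejects (s0 ∉ Accept), but the regex matches it → eliminate
  (C) 0(0|1)*: on '0' the DFA goes s0 → s0 and rejects (s0 ∉ Accept), but the regex matches it → eliminate
  (D) (0*10*)(0*10*0*10*)*: agrees with the DFA on every string of length ≤ 6
Only (D) is consistent with the DFA.
(D) (0*10*)(0*10*0*10*)*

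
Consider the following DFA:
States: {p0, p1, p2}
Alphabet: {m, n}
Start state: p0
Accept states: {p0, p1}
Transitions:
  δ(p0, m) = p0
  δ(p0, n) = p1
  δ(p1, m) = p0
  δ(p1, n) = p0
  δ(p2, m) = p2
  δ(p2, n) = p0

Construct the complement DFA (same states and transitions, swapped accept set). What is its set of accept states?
Complement accept states = All states \ Original accept states
= {p0, p1, p2} \ {p0, p1}
{p2}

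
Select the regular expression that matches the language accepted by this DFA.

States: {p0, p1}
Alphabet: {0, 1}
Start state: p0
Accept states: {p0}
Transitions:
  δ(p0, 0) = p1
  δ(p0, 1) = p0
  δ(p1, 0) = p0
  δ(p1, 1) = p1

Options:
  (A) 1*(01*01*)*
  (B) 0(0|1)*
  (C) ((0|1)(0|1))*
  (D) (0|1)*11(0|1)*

Check each option against the DFA on short strings; one disagreement eliminates an option:
  (A) 1*(01*01*)*: agrees with the DFA on every string of length ≤ 6
  (B) 0(0|1)*: on ε the DFA stays in p0 and accepts (p0 ∈ Accept), but the regex does not match it → eliminate
  (C) ((0|1)(0|1))*: on '1' the DFA goes p0 → p0 and accepts (p0 ∈ Accept), but the regex does not match it → eliminate
  (D) (0|1)*11(0|1)*: on ε the DFA stays in p0 and accepts (p0 ∈ Accept), but the regex does not match it → eliminate
Only (A) is consistent with the DFA.
(A) 1*(01*01*)*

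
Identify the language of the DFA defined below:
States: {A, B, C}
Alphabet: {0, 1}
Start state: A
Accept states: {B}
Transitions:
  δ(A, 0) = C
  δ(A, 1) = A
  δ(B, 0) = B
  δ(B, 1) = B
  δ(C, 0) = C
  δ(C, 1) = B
Testing a few strings:
  '1' → reject
  '101' → accept
  '0111' → accept
  '11' → reject
State roles: A=no 0 seen yet; B=substring 01 seen; C=seen a 0, waiting for 1
All binary strings containing the substring 01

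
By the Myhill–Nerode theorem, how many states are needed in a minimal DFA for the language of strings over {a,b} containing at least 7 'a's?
By Myhill–Nerode, count the distinguishable equivalence classes: 8 classes — having seen 0, 1, …, 6, or ≥7 copies of 'a'; any two classes i < j (j ≤ 7) are distinguished by the string a^(7−j), which takes class j to 7 copies (accepted) but leaves class i below 7 (rejected).
8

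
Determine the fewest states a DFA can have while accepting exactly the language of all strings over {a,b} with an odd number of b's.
By Myhill–Nerode, count the distinguishable equivalence classes: two classes — parity of the count of b's.
2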